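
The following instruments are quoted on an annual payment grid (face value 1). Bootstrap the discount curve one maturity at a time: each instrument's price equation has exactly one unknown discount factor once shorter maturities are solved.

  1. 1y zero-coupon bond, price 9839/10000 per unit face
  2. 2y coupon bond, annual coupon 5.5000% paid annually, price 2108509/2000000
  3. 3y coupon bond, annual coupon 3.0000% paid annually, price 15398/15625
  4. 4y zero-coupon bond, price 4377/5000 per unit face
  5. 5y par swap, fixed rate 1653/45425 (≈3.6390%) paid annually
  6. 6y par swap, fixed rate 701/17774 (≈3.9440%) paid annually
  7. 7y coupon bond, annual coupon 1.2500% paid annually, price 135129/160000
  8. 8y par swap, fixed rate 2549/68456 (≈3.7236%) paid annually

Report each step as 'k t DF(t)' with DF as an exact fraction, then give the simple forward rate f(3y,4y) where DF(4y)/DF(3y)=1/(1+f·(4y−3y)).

step 1 [1y] zero: DF = P = 9839/10000 ≈ 0.983900
step 2 [2y] bond c/1=11/200: DF=(2108509/2000000 − 11/200·(0.983900))/(1+11/200) = 237/250 ≈ 0.948000
step 3 [3y] bond c/1=3/100: DF=(15398/15625 − 3/100·(0.983900+0.948000))/(1+3/100) = 1801/2000 ≈ 0.900500
step 4 [4y] zero: DF = P = 4377/5000 ≈ 0.875400
step 5 [5y] swap r/1=1653/45425: DF=(1 − 1653/45425·(0.983900+0.948000+0.900500+0.875400))/(1+1653/45425) = 8347/10000 ≈ 0.834700
step 6 [6y] swap r/1=701/17774: DF=(1 − 701/17774·(0.983900+0.948000+0.900500+0.875400+0.834700))/(1+701/17774) = 7897/10000 ≈ 0.789700
step 7 [7y] bond c/1=1/80: DF=(135129/160000 − 1/80·(0.983900+0.948000+0.900500+0.875400+0.834700+0.789700))/(1+1/80) = 7683/10000 ≈ 0.768300
step 8 [8y] swap r/1=2549/68456: DF=(1 − 2549/68456·(0.983900+0.948000+0.900500+0.875400+0.834700+0.789700+0.768300))/(1+2549/68456) = 7451/10000 ≈ 0.745100

1 1 9839/10000
2 2 237/250
3 3 1801/2000
4 4 4377/5000
5 5 8347/10000
6 6 7897/10000
7 7 7683/10000
8 8 7451/10000
f(3y,4y) = ((1801/2000)/(4377/5000) − 1)/(1) = 251/8754 ≈ 2.8673%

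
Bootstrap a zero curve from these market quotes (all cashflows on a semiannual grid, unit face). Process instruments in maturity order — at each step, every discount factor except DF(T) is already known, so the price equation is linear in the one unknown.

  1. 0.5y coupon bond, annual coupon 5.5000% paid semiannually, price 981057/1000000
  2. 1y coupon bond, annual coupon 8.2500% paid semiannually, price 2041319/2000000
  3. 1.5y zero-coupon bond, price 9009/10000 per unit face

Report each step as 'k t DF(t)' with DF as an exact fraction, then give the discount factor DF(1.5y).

step 1 [0.5y] bond c/2=11/400: DF=(981057/1000000 − 11/400·(0))/(1+11/400) = 2387/2500 ≈ 0.954800
step 2 [1y] bond c/2=33/800: DF=(2041319/2000000 − 33/800·(0.954800))/(1+33/800) = 589/625 ≈ 0.942400
step 3 [1.5y] zero: DF = P = 9009/10000 ≈ 0.900900

1 1/2 2387/2500
2 1 589/625
3 3/2 9009/10000
DF(1.5y) = 9009/10000 ≈ 0.900900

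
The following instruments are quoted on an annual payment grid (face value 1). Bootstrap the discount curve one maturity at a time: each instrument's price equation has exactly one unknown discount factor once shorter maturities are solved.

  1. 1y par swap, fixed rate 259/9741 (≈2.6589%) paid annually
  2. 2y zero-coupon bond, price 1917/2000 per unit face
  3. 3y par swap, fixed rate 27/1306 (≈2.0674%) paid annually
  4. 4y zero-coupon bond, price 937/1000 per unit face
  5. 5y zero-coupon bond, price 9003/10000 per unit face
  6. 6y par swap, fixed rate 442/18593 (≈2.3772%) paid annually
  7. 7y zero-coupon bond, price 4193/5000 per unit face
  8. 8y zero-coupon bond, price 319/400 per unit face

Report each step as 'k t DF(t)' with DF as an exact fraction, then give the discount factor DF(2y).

step 1 [1y] swap r/1=259/9741: DF=(1 − 259/9741·(0))/(1+259/9741) = 9741/10000 ≈ 0.974100
step 2 [2y] zero: DF = P = 1917/2000 ≈ 0.958500
step 3 [3y] swap r/1=27/1306: DF=(1 − 27/1306·(0.974100+0.958500))/(1+27/1306) = 4703/5000 ≈ 0.940600
step 4 [4y] zero: DF = P = 937/1000 ≈ 0.937000
step 5 [5y] zero: DF = P = 9003/10000 ≈ 0.900300
step 6 [6y] swap r/1=442/18593: DF=(1 − 442/18593·(0.974100+0.958500+0.940600+0.937000+0.900300))/(1+442/18593) = 4337/5000 ≈ 0.867400
step 7 [7y] zero: DF = P = 4193/5000 ≈ 0.838600
step 8 [8y] zero: DF = P = 319/400 ≈ 0.797500

1 1 9741/10000
2 2 1917/2000
3 3 4703/5000
4 4 937/1000
5 5 9003/10000
6 6 4337/5000
7 7 4193/5000
8 8 319/400
DF(2y) = 1917/2000 ≈ 0.958500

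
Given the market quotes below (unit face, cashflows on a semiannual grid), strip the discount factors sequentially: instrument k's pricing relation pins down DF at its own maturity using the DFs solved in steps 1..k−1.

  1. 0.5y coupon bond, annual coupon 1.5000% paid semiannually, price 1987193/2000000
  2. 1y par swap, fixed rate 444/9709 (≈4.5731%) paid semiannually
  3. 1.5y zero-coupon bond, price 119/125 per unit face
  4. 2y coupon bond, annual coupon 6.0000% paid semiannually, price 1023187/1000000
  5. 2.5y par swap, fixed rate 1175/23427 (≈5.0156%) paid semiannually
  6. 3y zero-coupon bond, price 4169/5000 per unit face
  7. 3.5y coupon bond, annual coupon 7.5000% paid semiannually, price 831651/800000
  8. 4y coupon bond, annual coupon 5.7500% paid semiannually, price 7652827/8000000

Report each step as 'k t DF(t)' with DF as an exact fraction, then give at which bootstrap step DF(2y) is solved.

step 1 [0.5y] bond c/2=3/400: DF=(1987193/2000000 − 3/400·(0))/(1+3/400) = 4931/5000 ≈ 0.986200
step 2 [1y] swap r/2=222/9709: DF=(1 − 222/9709·(0.986200))/(1+222/9709) = 2389/2500 ≈ 0.955600
step 3 [1.5y] zero: DF = P = 119/125 ≈ 0.952000
step 4 [2y] bond c/2=3/100: DF=(1023187/1000000 − 3/100·(0.986200+0.955600+0.952000))/(1+3/100) = 9091/10000 ≈ 0.909100
step 5 [2.5y] swap r/2=1175/46854: DF=(1 − 1175/46854·(0.986200+0.955600+0.952000+0.909100))/(1+1175/46854) = 353/400 ≈ 0.882500
step 6 [3y] zero: DF = P = 4169/5000 ≈ 0.833800
step 7 [3.5y] bond c/2=3/80: DF=(831651/800000 − 3/80·(0.986200+0.955600+0.952000+0.909100+0.882500+0.833800))/(1+3/80) = 321/400 ≈ 0.802500
step 8 [4y] bond c/2=23/800: DF=(7652827/8000000 − 23/800·(0.986200+0.955600+0.952000+0.909100+0.882500+0.833800+0.802500))/(1+23/800) = 1883/2500 ≈ 0.753200

1 1/2 4931/5000
2 1 2389/2500
3 3/2 119/125
4 2 9091/10000
5 5/2 353/400
6 3 4169/5000
7 7/2 321/400
8 4 1883/2500
DF(2y) is solved at step 4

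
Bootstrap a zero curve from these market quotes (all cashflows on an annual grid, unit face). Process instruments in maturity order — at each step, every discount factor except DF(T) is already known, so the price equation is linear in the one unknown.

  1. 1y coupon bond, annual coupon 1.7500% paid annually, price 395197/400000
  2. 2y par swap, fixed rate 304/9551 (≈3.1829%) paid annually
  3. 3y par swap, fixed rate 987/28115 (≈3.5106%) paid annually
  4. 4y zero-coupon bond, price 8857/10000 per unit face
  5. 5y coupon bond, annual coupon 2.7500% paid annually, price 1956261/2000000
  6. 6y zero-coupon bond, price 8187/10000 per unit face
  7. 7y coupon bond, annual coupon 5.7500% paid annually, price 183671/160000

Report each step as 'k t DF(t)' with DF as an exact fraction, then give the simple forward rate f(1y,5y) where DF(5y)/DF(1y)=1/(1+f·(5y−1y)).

1 1 971/1000
2 2 587/625
3 3 9013/10000
4 4 8857/10000
5 5 853/1000
6 6 8187/10000
7 7 496/625
f(1y,5y) = ((971/1000)/(853/1000) − 1)/(4) = 59/1706 ≈ 3.4584%

step 1 [1y] bond c/1=7/400: DF=(395197/400000 − 7/400·(0))/(1+7/400) = 971/1000 ≈ 0.971000
step 2 [2y] swap r/1=304/9551: DF=(1 − 304/9551·(0.971000))/(1+304/9551) = 587/625 ≈ 0.939200
step 3 [3y] swap r/1=987/28115: DF=(1 − 987/28115·(0.971000+0.939200))/(1+987/28115) = 9013/10000 ≈ 0.901300
step 4 [4y] zero: DF = P = 8857/10000 ≈ 0.885700
step 5 [5y] bond c/1=11/400: DF=(1956261/2000000 − 11/400·(0.971000+0.939200+0.901300+0.885700))/(1+11/400) = 853/1000 ≈ 0.853000
step 6 [6y] zero: DF = P = 8187/10000 ≈ 0.818700
step 7 [7y] bond c/1=23/400: DF=(183671/160000 − 23/400·(0.971000+0.939200+0.901300+0.885700+0.853000+0.818700))/(1+23/400) = 496/625 ≈ 0.793600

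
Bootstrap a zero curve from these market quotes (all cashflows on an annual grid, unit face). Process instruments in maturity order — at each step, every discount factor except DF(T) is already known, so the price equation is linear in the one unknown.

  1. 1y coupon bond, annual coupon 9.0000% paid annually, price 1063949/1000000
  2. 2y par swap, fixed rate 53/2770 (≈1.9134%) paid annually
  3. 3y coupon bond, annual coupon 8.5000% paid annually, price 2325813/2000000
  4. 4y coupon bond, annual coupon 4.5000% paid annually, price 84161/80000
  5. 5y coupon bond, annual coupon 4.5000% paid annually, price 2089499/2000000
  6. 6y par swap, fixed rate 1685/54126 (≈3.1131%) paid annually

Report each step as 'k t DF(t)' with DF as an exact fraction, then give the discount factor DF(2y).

step 1 [1y] bond c/1=9/100: DF=(1063949/1000000 − 9/100·(0))/(1+9/100) = 9761/10000 ≈ 0.976100
step 2 [2y] swap r/1=53/2770: DF=(1 − 53/2770·(0.976100))/(1+53/2770) = 9629/10000 ≈ 0.962900
step 3 [3y] bond c/1=17/200: DF=(2325813/2000000 − 17/200·(0.976100+0.962900))/(1+17/200) = 9199/10000 ≈ 0.919900
step 4 [4y] bond c/1=9/200: DF=(84161/80000 − 9/200·(0.976100+0.962900+0.919900))/(1+9/200) = 2209/2500 ≈ 0.883600
step 5 [5y] bond c/1=9/200: DF=(2089499/2000000 − 9/200·(0.976100+0.962900+0.919900+0.883600))/(1+9/200) = 4193/5000 ≈ 0.838600
step 6 [6y] swap r/1=1685/54126: DF=(1 − 1685/54126·(0.976100+0.962900+0.919900+0.883600+0.838600))/(1+1685/54126) = 1663/2000 ≈ 0.831500

1 1 9761/10000
2 2 9629/10000
3 3 9199/10000
4 4 2209/2500
5 5 4193/5000
6 6 1663/2000
DF(2y) = 9629/10000 ≈ 0.962900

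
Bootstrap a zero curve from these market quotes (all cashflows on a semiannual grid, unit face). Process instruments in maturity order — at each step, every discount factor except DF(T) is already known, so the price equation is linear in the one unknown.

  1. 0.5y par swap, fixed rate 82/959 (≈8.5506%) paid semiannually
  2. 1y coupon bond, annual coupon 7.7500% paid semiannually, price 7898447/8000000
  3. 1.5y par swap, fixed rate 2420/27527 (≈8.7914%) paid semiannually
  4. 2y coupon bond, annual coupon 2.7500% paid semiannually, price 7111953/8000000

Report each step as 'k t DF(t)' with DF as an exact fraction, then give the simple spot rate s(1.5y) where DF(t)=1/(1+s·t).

step 1 [0.5y] swap r/2=41/959: DF=(1 − 41/959·(0))/(1+41/959) = 959/1000 ≈ 0.959000
step 2 [1y] bond c/2=31/800: DF=(7898447/8000000 − 31/800·(0.959000))/(1+31/800) = 9147/10000 ≈ 0.914700
step 3 [1.5y] swap r/2=1210/27527: DF=(1 − 1210/27527·(0.959000+0.914700))/(1+1210/27527) = 879/1000 ≈ 0.879000
step 4 [2y] bond c/2=11/800: DF=(7111953/8000000 − 11/800·(0.959000+0.914700+0.879000))/(1+11/800) = 2099/2500 ≈ 0.839600

1 1/2 959/1000
2 1 9147/10000
3 3/2 879/1000
4 2 2099/2500
s(1.5y) = (1/(879/1000) − 1)/(3/2) = 242/2637 ≈ 9.1771%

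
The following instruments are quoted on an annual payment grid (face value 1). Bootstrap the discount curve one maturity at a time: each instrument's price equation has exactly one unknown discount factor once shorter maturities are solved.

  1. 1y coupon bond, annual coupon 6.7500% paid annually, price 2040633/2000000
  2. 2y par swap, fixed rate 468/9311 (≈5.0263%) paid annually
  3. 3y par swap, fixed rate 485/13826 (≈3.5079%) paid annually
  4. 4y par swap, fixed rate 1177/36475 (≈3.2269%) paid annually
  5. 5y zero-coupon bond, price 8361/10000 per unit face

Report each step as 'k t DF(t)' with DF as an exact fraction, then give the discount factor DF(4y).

step 1 [1y] bond c/1=27/400: DF=(2040633/2000000 − 27/400·(0))/(1+27/400) = 4779/5000 ≈ 0.955800
step 2 [2y] swap r/1=468/9311: DF=(1 − 468/9311·(0.955800))/(1+468/9311) = 1133/1250 ≈ 0.906400
step 3 [3y] swap r/1=485/13826: DF=(1 − 485/13826·(0.955800+0.906400))/(1+485/13826) = 903/1000 ≈ 0.903000
step 4 [4y] swap r/1=1177/36475: DF=(1 − 1177/36475·(0.955800+0.906400+0.903000))/(1+1177/36475) = 8823/10000 ≈ 0.882300
step 5 [5y] zero: DF = P = 8361/10000 ≈ 0.836100

1 1 4779/5000
2 2 1133/1250
3 3 903/1000
4 4 8823/10000
5 5 8361/10000
DF(4y) = 8823/10000 ≈ 0.882300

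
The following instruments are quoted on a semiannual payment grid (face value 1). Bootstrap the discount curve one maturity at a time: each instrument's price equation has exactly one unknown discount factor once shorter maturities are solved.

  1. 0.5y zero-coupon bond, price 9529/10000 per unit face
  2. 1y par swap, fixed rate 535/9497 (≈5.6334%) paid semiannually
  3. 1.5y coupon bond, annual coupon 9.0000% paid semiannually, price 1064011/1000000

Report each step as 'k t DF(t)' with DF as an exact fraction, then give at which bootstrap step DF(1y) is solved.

1 1/2 9529/10000
2 1 1893/2000
3 3/2 2341/2500
DF(1y) is solved at step 2

step 1 [0.5y] zero: DF = P = 9529/10000 ≈ 0.952900
step 2 [1y] swap r/2=535/18994: DF=(1 − 535/18994·(0.952900))/(1+535/18994) = 1893/2000 ≈ 0.946500
step 3 [1.5y] bond c/2=9/200: DF=(1064011/1000000 − 9/200·(0.952900+0.946500))/(1+9/200) = 2341/2500 ≈ 0.936400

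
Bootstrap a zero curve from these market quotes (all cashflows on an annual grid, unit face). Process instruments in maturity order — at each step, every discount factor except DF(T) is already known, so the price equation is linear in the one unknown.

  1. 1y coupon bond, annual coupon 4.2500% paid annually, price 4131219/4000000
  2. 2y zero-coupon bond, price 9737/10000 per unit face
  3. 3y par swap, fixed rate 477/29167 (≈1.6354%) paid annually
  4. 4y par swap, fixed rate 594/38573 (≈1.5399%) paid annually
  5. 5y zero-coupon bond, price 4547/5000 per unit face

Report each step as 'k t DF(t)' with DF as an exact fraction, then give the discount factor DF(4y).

1 1 9907/10000
2 2 9737/10000
3 3 9523/10000
4 4 4703/5000
5 5 4547/5000
DF(4y) = 4703/5000 ≈ 0.940600

step 1 [1y] bond c/1=17/400: DF=(4131219/4000000 − 17/400·(0))/(1+17/400) = 9907/10000 ≈ 0.990700
step 2 [2y] zero: DF = P = 9737/10000 ≈ 0.973700
step 3 [3y] swap r/1=477/29167: DF=(1 − 477/29167·(0.990700+0.973700))/(1+477/29167) = 9523/10000 ≈ 0.952300
step 4 [4y] swap r/1=594/38573: DF=(1 − 594/38573·(0.990700+0.973700+0.952300))/(1+594/38573) = 4703/5000 ≈ 0.940600
step 5 [5y] zero: DF = P = 4547/5000 ≈ 0.909400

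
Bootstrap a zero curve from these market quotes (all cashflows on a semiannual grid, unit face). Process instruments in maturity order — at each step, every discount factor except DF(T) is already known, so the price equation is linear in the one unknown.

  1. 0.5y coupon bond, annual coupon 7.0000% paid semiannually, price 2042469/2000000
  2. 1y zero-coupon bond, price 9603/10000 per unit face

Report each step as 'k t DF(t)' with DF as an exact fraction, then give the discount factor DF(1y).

1 1/2 9867/10000
2 1 9603/10000
DF(1y) = 9603/10000 ≈ 0.960300

step 1 [0.5y] bond c/2=7/200: DF=(2042469/2000000 − 7/200·(0))/(1+7/200) = 9867/10000 ≈ 0.986700
step 2 [1y] zero: DF = P = 9603/10000 ≈ 0.960300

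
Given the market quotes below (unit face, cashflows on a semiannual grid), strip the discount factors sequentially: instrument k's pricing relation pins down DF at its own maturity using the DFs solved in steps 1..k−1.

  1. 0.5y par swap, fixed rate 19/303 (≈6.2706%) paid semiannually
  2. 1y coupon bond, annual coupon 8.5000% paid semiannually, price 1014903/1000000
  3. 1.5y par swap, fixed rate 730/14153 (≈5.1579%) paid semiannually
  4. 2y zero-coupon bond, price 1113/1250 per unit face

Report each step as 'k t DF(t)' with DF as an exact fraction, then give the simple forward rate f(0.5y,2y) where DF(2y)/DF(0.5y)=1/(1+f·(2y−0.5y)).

step 1 [0.5y] swap r/2=19/606: DF=(1 − 19/606·(0))/(1+19/606) = 606/625 ≈ 0.969600
step 2 [1y] bond c/2=17/400: DF=(1014903/1000000 − 17/400·(0.969600))/(1+17/400) = 467/500 ≈ 0.934000
step 3 [1.5y] swap r/2=365/14153: DF=(1 − 365/14153·(0.969600+0.934000))/(1+365/14153) = 927/1000 ≈ 0.927000
step 4 [2y] zero: DF = P = 1113/1250 ≈ 0.890400

1 1/2 606/625
2 1 467/500
3 3/2 927/1000
4 2 1113/1250
f(0.5y,2y) = ((606/625)/(1113/1250) − 1)/(3/2) = 22/371 ≈ 5.9299%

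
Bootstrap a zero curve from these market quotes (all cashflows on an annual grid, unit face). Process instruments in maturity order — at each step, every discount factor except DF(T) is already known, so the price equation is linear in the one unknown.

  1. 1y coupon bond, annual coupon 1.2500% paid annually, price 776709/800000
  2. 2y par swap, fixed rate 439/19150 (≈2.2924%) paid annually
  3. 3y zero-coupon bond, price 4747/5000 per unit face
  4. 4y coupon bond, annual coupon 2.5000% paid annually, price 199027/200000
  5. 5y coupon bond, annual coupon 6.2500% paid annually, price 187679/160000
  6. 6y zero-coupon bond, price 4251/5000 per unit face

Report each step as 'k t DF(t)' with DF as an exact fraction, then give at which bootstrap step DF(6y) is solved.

step 1 [1y] bond c/1=1/80: DF=(776709/800000 − 1/80·(0))/(1+1/80) = 9589/10000 ≈ 0.958900
step 2 [2y] swap r/1=439/19150: DF=(1 − 439/19150·(0.958900))/(1+439/19150) = 9561/10000 ≈ 0.956100
step 3 [3y] zero: DF = P = 4747/5000 ≈ 0.949400
step 4 [4y] bond c/1=1/40: DF=(199027/200000 − 1/40·(0.958900+0.956100+0.949400))/(1+1/40) = 901/1000 ≈ 0.901000
step 5 [5y] bond c/1=1/16: DF=(187679/160000 − 1/16·(0.958900+0.956100+0.949400+0.901000))/(1+1/16) = 353/400 ≈ 0.882500
step 6 [6y] zero: DF = P = 4251/5000 ≈ 0.850200

1 1 9589/10000
2 2 9561/10000
3 3 4747/5000
4 4 901/1000
5 5 353/400
6 6 4251/5000
DF(6y) is solved at step 6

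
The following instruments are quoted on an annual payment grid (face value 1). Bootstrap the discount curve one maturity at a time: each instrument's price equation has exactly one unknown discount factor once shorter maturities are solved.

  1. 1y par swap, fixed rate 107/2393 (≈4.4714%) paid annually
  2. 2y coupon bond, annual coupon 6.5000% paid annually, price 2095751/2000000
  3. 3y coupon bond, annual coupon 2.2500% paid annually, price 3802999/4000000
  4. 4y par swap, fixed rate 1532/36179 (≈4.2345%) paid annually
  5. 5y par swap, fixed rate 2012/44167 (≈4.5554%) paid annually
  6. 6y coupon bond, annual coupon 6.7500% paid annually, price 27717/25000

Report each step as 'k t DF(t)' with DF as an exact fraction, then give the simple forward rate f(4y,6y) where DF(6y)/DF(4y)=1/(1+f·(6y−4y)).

1 1 2393/2500
2 2 1851/2000
3 3 2221/2500
4 4 2117/2500
5 5 1997/2500
6 6 7593/10000
f(4y,6y) = ((2117/2500)/(7593/10000) − 1)/(2) = 875/15186 ≈ 5.7619%

step 1 [1y] swap r/1=107/2393: DF=(1 − 107/2393·(0))/(1+107/2393) = 2393/2500 ≈ 0.957200
step 2 [2y] bond c/1=13/200: DF=(2095751/2000000 − 13/200·(0.957200))/(1+13/200) = 1851/2000 ≈ 0.925500
step 3 [3y] bond c/1=9/400: DF=(3802999/4000000 − 9/400·(0.957200+0.925500))/(1+9/400) = 2221/2500 ≈ 0.888400
step 4 [4y] swap r/1=1532/36179: DF=(1 − 1532/36179·(0.957200+0.925500+0.888400))/(1+1532/36179) = 2117/2500 ≈ 0.846800
step 5 [5y] swap r/1=2012/44167: DF=(1 − 2012/44167·(0.957200+0.925500+0.888400+0.846800))/(1+2012/44167) = 1997/2500 ≈ 0.798800
step 6 [6y] bond c/1=27/400: DF=(27717/25000 − 27/400·(0.957200+0.925500+0.888400+0.846800+0.798800))/(1+27/400) = 7593/10000 ≈ 0.759300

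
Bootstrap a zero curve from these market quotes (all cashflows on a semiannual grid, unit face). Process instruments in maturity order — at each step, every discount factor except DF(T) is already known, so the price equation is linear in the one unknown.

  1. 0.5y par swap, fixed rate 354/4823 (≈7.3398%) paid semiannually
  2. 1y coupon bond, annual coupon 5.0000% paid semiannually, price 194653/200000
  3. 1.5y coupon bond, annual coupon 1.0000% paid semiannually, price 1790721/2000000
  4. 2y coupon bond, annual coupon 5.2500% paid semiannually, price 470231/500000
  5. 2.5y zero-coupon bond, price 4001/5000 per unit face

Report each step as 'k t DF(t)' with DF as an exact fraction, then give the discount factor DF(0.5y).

step 1 [0.5y] swap r/2=177/4823: DF=(1 − 177/4823·(0))/(1+177/4823) = 4823/5000 ≈ 0.964600
step 2 [1y] bond c/2=1/40: DF=(194653/200000 − 1/40·(0.964600))/(1+1/40) = 463/500 ≈ 0.926000
step 3 [1.5y] bond c/2=1/200: DF=(1790721/2000000 − 1/200·(0.964600+0.926000))/(1+1/200) = 1763/2000 ≈ 0.881500
step 4 [2y] bond c/2=21/800: DF=(470231/500000 − 21/800·(0.964600+0.926000+0.881500))/(1+21/800) = 1691/2000 ≈ 0.845500
step 5 [2.5y] zero: DF = P = 4001/5000 ≈ 0.800200

1 1/2 4823/5000
2 1 463/500
3 3/2 1763/2000
4 2 1691/2000
5 5/2 4001/5000
DF(0.5y) = 4823/5000 ≈ 0.964600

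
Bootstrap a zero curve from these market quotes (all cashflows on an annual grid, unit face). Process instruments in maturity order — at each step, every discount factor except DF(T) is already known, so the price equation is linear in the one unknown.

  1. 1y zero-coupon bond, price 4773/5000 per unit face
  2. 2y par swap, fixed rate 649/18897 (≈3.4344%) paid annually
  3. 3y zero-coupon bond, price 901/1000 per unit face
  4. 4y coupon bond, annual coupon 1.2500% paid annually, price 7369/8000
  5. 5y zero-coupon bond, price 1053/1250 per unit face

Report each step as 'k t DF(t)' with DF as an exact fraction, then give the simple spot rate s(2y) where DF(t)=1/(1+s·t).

1 1 4773/5000
2 2 9351/10000
3 3 901/1000
4 4 8753/10000
5 5 1053/1250
s(2y) = (1/(9351/10000) − 1)/(2) = 649/18702 ≈ 3.4702%

step 1 [1y] zero: DF = P = 4773/5000 ≈ 0.954600
step 2 [2y] swap r/1=649/18897: DF=(1 − 649/18897·(0.954600))/(1+649/18897) = 9351/10000 ≈ 0.935100
step 3 [3y] zero: DF = P = 901/1000 ≈ 0.901000
step 4 [4y] bond c/1=1/80: DF=(7369/8000 − 1/80·(0.954600+0.935100+0.901000))/(1+1/80) = 8753/10000 ≈ 0.875300
step 5 [5y] zero: DF = P = 1053/1250 ≈ 0.842400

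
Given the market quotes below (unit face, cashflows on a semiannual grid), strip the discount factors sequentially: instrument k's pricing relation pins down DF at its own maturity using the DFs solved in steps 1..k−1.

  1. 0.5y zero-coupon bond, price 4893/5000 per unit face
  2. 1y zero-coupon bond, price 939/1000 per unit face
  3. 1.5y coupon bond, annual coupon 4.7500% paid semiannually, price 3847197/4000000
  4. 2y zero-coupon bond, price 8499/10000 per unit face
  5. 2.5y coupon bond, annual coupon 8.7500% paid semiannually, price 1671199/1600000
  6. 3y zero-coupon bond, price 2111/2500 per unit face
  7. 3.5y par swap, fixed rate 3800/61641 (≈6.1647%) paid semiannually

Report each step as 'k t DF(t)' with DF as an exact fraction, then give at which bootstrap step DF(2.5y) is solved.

step 1 [0.5y] zero: DF = P = 4893/5000 ≈ 0.978600
step 2 [1y] zero: DF = P = 939/1000 ≈ 0.939000
step 3 [1.5y] bond c/2=19/800: DF=(3847197/4000000 − 19/800·(0.978600+0.939000))/(1+19/800) = 179/200 ≈ 0.895000
step 4 [2y] zero: DF = P = 8499/10000 ≈ 0.849900
step 5 [2.5y] bond c/2=7/160: DF=(1671199/1600000 − 7/160·(0.978600+0.939000+0.895000+0.849900))/(1+7/160) = 1059/1250 ≈ 0.847200
step 6 [3y] zero: DF = P = 2111/2500 ≈ 0.844400
step 7 [3.5y] swap r/2=1900/61641: DF=(1 − 1900/61641·(0.978600+0.939000+0.895000+0.849900+0.847200+0.844400))/(1+1900/61641) = 81/100 ≈ 0.810000

1 1/2 4893/5000
2 1 939/1000
3 3/2 179/200
4 2 8499/10000
5 5/2 1059/1250
6 3 2111/2500
7 7/2 81/100
DF(2.5y) is solved at step 5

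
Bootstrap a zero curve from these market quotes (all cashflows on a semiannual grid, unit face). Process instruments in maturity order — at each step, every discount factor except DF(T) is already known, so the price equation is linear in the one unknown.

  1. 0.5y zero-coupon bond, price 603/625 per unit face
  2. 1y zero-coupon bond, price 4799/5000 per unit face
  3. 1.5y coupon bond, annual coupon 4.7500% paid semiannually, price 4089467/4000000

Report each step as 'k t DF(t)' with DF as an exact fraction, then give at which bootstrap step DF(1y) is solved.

step 1 [0.5y] zero: DF = P = 603/625 ≈ 0.964800
step 2 [1y] zero: DF = P = 4799/5000 ≈ 0.959800
step 3 [1.5y] bond c/2=19/800: DF=(4089467/4000000 − 19/800·(0.964800+0.959800))/(1+19/800) = 477/500 ≈ 0.954000

1 1/2 603/625
2 1 4799/5000
3 3/2 477/500
DF(1y) is solved at step 2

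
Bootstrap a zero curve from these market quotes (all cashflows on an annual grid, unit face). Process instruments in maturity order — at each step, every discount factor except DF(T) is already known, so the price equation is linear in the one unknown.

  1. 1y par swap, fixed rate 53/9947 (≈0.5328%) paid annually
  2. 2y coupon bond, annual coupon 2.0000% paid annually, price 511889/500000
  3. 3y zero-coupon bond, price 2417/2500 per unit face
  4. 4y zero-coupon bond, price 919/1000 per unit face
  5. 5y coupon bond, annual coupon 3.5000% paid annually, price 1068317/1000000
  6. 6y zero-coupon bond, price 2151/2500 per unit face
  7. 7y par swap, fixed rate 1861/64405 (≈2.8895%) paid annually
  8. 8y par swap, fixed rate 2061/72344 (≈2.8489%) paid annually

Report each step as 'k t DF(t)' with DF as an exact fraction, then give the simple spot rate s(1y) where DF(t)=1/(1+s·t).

step 1 [1y] swap r/1=53/9947: DF=(1 − 53/9947·(0))/(1+53/9947) = 9947/10000 ≈ 0.994700
step 2 [2y] bond c/1=1/50: DF=(511889/500000 − 1/50·(0.994700))/(1+1/50) = 4921/5000 ≈ 0.984200
step 3 [3y] zero: DF = P = 2417/2500 ≈ 0.966800
step 4 [4y] zero: DF = P = 919/1000 ≈ 0.919000
step 5 [5y] bond c/1=7/200: DF=(1068317/1000000 − 7/200·(0.994700+0.984200+0.966800+0.919000))/(1+7/200) = 1803/2000 ≈ 0.901500
step 6 [6y] zero: DF = P = 2151/2500 ≈ 0.860400
step 7 [7y] swap r/1=1861/64405: DF=(1 − 1861/64405·(0.994700+0.984200+0.966800+0.919000+0.901500+0.860400))/(1+1861/64405) = 8139/10000 ≈ 0.813900
step 8 [8y] swap r/1=2061/72344: DF=(1 − 2061/72344·(0.994700+0.984200+0.966800+0.919000+0.901500+0.860400+0.813900))/(1+2061/72344) = 7939/10000 ≈ 0.793900

1 1 9947/10000
2 2 4921/5000
3 3 2417/2500
4 4 919/1000
5 5 1803/2000
6 6 2151/2500
7 7 8139/10000
8 8 7939/10000
s(1y) = (1/(9947/10000) − 1)/(1) = 53/9947 ≈ 0.5328%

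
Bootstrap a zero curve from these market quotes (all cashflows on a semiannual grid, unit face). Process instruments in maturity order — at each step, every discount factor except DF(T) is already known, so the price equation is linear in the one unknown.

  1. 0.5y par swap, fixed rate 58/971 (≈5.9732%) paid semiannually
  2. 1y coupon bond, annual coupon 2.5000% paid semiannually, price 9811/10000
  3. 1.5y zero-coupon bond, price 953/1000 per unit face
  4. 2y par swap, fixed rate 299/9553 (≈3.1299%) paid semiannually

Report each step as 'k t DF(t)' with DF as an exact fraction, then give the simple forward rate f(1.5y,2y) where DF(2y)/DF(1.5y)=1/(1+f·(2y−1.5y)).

1 1/2 971/1000
2 1 957/1000
3 3/2 953/1000
4 2 4701/5000
f(1.5y,2y) = ((953/1000)/(4701/5000) − 1)/(1/2) = 128/4701 ≈ 2.7228%

step 1 [0.5y] swap r/2=29/971: DF=(1 − 29/971·(0))/(1+29/971) = 971/1000 ≈ 0.971000
step 2 [1y] bond c/2=1/80: DF=(9811/10000 − 1/80·(0.971000))/(1+1/80) = 957/1000 ≈ 0.957000
step 3 [1.5y] zero: DF = P = 953/1000 ≈ 0.953000
step 4 [2y] swap r/2=299/19106: DF=(1 − 299/19106·(0.971000+0.957000+0.953000))/(1+299/19106) = 4701/5000 ≈ 0.940200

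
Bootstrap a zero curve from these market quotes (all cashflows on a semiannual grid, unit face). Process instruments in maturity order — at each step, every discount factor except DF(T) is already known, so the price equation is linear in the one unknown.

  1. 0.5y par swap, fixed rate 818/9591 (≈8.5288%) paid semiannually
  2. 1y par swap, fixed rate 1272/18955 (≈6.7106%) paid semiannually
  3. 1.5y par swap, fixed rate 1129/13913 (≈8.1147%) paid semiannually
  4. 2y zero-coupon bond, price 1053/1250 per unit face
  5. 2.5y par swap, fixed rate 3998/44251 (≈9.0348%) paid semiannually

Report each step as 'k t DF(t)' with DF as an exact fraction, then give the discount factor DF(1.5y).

step 1 [0.5y] swap r/2=409/9591: DF=(1 − 409/9591·(0))/(1+409/9591) = 9591/10000 ≈ 0.959100
step 2 [1y] swap r/2=636/18955: DF=(1 − 636/18955·(0.959100))/(1+636/18955) = 2341/2500 ≈ 0.936400
step 3 [1.5y] swap r/2=1129/27826: DF=(1 − 1129/27826·(0.959100+0.936400))/(1+1129/27826) = 8871/10000 ≈ 0.887100
step 4 [2y] zero: DF = P = 1053/1250 ≈ 0.842400
step 5 [2.5y] swap r/2=1999/44251: DF=(1 − 1999/44251·(0.959100+0.936400+0.887100+0.842400))/(1+1999/44251) = 8001/10000 ≈ 0.800100

1 1/2 9591/10000
2 1 2341/2500
3 3/2 8871/10000
4 2 1053/1250
5 5/2 8001/10000
DF(1.5y) = 8871/10000 ≈ 0.887100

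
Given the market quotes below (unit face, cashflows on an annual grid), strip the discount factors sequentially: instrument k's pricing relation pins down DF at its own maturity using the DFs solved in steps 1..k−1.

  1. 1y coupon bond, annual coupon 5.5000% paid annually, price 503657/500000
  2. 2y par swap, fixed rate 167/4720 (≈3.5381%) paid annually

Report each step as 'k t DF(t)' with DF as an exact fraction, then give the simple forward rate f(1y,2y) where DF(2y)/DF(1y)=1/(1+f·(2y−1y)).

1 1 2387/2500
2 2 2333/2500
f(1y,2y) = ((2387/2500)/(2333/2500) − 1)/(1) = 54/2333 ≈ 2.3146%

step 1 [1y] bond c/1=11/200: DF=(503657/500000 − 11/200·(0))/(1+11/200) = 2387/2500 ≈ 0.954800
step 2 [2y] swap r/1=167/4720: DF=(1 − 167/4720·(0.954800))/(1+167/4720) = 2333/2500 ≈ 0.933200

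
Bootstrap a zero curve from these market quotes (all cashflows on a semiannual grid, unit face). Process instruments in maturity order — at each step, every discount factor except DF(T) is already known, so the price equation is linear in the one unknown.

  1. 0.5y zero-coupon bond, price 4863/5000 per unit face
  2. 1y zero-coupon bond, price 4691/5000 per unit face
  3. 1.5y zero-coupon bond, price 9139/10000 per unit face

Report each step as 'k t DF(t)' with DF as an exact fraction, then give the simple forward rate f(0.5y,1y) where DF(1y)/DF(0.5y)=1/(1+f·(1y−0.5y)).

1 1/2 4863/5000
2 1 4691/5000
3 3/2 9139/10000
f(0.5y,1y) = ((4863/5000)/(4691/5000) − 1)/(1/2) = 344/4691 ≈ 7.3332%

step 1 [0.5y] zero: DF = P = 4863/5000 ≈ 0.972600
step 2 [1y] zero: DF = P = 4691/5000 ≈ 0.938200
step 3 [1.5y] zero: DF = P = 9139/10000 ≈ 0.913900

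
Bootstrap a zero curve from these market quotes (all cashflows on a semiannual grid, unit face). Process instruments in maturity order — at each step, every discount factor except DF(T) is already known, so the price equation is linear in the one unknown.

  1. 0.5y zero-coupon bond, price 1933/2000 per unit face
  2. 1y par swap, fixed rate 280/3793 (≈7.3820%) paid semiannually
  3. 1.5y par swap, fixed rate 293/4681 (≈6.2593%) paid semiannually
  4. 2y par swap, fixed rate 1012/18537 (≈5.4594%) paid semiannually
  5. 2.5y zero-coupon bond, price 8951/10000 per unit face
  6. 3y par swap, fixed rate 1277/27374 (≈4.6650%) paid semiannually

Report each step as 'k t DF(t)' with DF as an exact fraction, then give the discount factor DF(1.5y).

step 1 [0.5y] zero: DF = P = 1933/2000 ≈ 0.966500
step 2 [1y] swap r/2=140/3793: DF=(1 − 140/3793·(0.966500))/(1+140/3793) = 93/100 ≈ 0.930000
step 3 [1.5y] swap r/2=293/9362: DF=(1 − 293/9362·(0.966500+0.930000))/(1+293/9362) = 9121/10000 ≈ 0.912100
step 4 [2y] swap r/2=506/18537: DF=(1 − 506/18537·(0.966500+0.930000+0.912100))/(1+506/18537) = 2247/2500 ≈ 0.898800
step 5 [2.5y] zero: DF = P = 8951/10000 ≈ 0.895100
step 6 [3y] swap r/2=1277/54748: DF=(1 − 1277/54748·(0.966500+0.930000+0.912100+0.898800+0.895100))/(1+1277/54748) = 8723/10000 ≈ 0.872300

1 1/2 1933/2000
2 1 93/100
3 3/2 9121/10000
4 2 2247/2500
5 5/2 8951/10000
6 3 8723/10000
DF(1.5y) = 9121/10000 ≈ 0.912100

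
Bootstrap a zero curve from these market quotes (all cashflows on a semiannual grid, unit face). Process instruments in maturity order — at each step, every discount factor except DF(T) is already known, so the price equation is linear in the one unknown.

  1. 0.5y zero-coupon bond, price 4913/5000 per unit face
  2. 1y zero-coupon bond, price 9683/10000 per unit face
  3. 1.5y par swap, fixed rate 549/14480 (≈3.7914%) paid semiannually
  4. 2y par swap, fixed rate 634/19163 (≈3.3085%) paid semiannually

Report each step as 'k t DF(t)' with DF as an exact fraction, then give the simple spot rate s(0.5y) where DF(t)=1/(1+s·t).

step 1 [0.5y] zero: DF = P = 4913/5000 ≈ 0.982600
step 2 [1y] zero: DF = P = 9683/10000 ≈ 0.968300
step 3 [1.5y] swap r/2=549/28960: DF=(1 − 549/28960·(0.982600+0.968300))/(1+549/28960) = 9451/10000 ≈ 0.945100
step 4 [2y] swap r/2=317/19163: DF=(1 − 317/19163·(0.982600+0.968300+0.945100))/(1+317/19163) = 4683/5000 ≈ 0.936600

1 1/2 4913/5000
2 1 9683/10000
3 3/2 9451/10000
4 2 4683/5000
s(0.5y) = (1/(4913/5000) − 1)/(1/2) = 174/4913 ≈ 3.5416%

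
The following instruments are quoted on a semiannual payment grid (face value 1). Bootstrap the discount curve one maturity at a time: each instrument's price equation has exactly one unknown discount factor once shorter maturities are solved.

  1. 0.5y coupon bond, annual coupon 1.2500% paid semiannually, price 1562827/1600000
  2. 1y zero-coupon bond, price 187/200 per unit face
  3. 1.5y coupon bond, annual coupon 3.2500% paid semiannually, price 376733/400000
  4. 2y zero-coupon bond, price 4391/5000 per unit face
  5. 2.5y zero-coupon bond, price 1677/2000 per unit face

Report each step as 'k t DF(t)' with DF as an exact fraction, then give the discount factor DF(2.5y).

step 1 [0.5y] bond c/2=1/160: DF=(1562827/1600000 − 1/160·(0))/(1+1/160) = 9707/10000 ≈ 0.970700
step 2 [1y] zero: DF = P = 187/200 ≈ 0.935000
step 3 [1.5y] bond c/2=13/800: DF=(376733/400000 − 13/800·(0.970700+0.935000))/(1+13/800) = 8963/10000 ≈ 0.896300
step 4 [2y] zero: DF = P = 4391/5000 ≈ 0.878200
step 5 [2.5y] zero: DF = P = 1677/2000 ≈ 0.838500

1 1/2 9707/10000
2 1 187/200
3 3/2 8963/10000
4 2 4391/5000
5 5/2 1677/2000
DF(2.5y) = 1677/2000 ≈ 0.838500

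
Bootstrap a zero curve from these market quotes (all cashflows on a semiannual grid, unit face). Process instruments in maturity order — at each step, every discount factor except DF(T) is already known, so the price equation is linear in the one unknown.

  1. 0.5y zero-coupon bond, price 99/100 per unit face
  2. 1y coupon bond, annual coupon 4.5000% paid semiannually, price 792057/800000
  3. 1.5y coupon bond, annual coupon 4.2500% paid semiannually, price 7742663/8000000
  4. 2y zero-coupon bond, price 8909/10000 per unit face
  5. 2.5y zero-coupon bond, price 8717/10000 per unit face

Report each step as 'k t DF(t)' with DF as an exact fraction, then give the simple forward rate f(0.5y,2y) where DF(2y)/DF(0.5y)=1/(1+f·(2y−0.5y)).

step 1 [0.5y] zero: DF = P = 99/100 ≈ 0.990000
step 2 [1y] bond c/2=9/400: DF=(792057/800000 − 9/400·(0.990000))/(1+9/400) = 1893/2000 ≈ 0.946500
step 3 [1.5y] bond c/2=17/800: DF=(7742663/8000000 − 17/800·(0.990000+0.946500))/(1+17/800) = 4537/5000 ≈ 0.907400
step 4 [2y] zero: DF = P = 8909/10000 ≈ 0.890900
step 5 [2.5y] zero: DF = P = 8717/10000 ≈ 0.871700

1 1/2 99/100
2 1 1893/2000
3 3/2 4537/5000
4 2 8909/10000
5 5/2 8717/10000
f(0.5y,2y) = ((99/100)/(8909/10000) − 1)/(3/2) = 1982/26727 ≈ 7.4157%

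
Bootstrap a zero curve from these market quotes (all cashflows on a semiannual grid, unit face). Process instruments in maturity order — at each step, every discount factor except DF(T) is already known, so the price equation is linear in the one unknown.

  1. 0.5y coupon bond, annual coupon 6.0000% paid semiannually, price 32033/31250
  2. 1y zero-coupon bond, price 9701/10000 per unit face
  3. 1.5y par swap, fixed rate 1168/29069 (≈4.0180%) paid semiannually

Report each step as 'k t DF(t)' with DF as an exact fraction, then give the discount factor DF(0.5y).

step 1 [0.5y] bond c/2=3/100: DF=(32033/31250 − 3/100·(0))/(1+3/100) = 622/625 ≈ 0.995200
step 2 [1y] zero: DF = P = 9701/10000 ≈ 0.970100
step 3 [1.5y] swap r/2=584/29069: DF=(1 − 584/29069·(0.995200+0.970100))/(1+584/29069) = 1177/1250 ≈ 0.941600

1 1/2 622/625
2 1 9701/10000
3 3/2 1177/1250
DF(0.5y) = 622/625 ≈ 0.995200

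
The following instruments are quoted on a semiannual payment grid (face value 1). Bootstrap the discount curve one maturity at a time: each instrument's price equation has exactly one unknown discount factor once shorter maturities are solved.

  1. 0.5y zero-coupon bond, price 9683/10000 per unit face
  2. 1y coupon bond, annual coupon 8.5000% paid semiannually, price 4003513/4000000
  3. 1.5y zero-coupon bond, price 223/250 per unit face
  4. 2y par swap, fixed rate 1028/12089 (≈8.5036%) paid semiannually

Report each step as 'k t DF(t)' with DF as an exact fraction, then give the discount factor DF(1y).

1 1/2 9683/10000
2 1 4603/5000
3 3/2 223/250
4 2 4229/5000
DF(1y) = 4603/5000 ≈ 0.920600

step 1 [0.5y] zero: DF = P = 9683/10000 ≈ 0.968300
step 2 [1y] bond c/2=17/400: DF=(4003513/4000000 − 17/400·(0.968300))/(1+17/400) = 4603/5000 ≈ 0.920600
step 3 [1.5y] zero: DF = P = 223/250 ≈ 0.892000
step 4 [2y] swap r/2=514/12089: DF=(1 − 514/12089·(0.968300+0.920600+0.892000))/(1+514/12089) = 4229/5000 ≈ 0.845800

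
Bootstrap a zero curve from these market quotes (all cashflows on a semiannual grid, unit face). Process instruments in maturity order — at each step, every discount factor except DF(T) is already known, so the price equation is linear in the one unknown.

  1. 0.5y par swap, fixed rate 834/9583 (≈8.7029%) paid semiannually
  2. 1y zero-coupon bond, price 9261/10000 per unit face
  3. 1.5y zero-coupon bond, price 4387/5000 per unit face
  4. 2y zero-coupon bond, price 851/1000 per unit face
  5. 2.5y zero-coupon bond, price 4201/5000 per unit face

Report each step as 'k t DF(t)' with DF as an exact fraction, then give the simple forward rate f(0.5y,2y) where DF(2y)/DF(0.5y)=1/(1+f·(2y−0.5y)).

1 1/2 9583/10000
2 1 9261/10000
3 3/2 4387/5000
4 2 851/1000
5 5/2 4201/5000
f(0.5y,2y) = ((9583/10000)/(851/1000) − 1)/(3/2) = 29/345 ≈ 8.4058%

step 1 [0.5y] swap r/2=417/9583: DF=(1 − 417/9583·(0))/(1+417/9583) = 9583/10000 ≈ 0.958300
step 2 [1y] zero: DF = P = 9261/10000 ≈ 0.926100
step 3 [1.5y] zero: DF = P = 4387/5000 ≈ 0.877400
step 4 [2y] zero: DF = P = 851/1000 ≈ 0.851000
step 5 [2.5y] zero: DF = P = 4201/5000 ≈ 0.840200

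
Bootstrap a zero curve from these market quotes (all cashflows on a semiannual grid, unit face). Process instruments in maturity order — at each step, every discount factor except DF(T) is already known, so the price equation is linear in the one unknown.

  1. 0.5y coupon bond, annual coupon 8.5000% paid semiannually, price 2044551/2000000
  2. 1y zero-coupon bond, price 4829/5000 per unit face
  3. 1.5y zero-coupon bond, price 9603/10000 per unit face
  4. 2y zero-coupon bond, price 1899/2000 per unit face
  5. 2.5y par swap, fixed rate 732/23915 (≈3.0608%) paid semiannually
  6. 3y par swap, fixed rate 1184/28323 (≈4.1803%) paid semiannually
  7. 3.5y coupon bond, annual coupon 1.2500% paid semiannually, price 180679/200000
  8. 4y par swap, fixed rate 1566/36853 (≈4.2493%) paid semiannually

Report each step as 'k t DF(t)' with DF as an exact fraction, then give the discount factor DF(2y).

step 1 [0.5y] bond c/2=17/400: DF=(2044551/2000000 − 17/400·(0))/(1+17/400) = 4903/5000 ≈ 0.980600
step 2 [1y] zero: DF = P = 4829/5000 ≈ 0.965800
step 3 [1.5y] zero: DF = P = 9603/10000 ≈ 0.960300
step 4 [2y] zero: DF = P = 1899/2000 ≈ 0.949500
step 5 [2.5y] swap r/2=366/23915: DF=(1 − 366/23915·(0.980600+0.965800+0.960300+0.949500))/(1+366/23915) = 2317/2500 ≈ 0.926800
step 6 [3y] swap r/2=592/28323: DF=(1 − 592/28323·(0.980600+0.965800+0.960300+0.949500+0.926800))/(1+592/28323) = 551/625 ≈ 0.881600
step 7 [3.5y] bond c/2=1/160: DF=(180679/200000 − 1/160·(0.980600+0.965800+0.960300+0.949500+0.926800+0.881600))/(1+1/160) = 4313/5000 ≈ 0.862600
step 8 [4y] swap r/2=783/36853: DF=(1 − 783/36853·(0.980600+0.965800+0.960300+0.949500+0.926800+0.881600+0.862600))/(1+783/36853) = 4217/5000 ≈ 0.843400

1 1/2 4903/5000
2 1 4829/5000
3 3/2 9603/10000
4 2 1899/2000
5 5/2 2317/2500
6 3 551/625
7 7/2 4313/5000
8 4 4217/5000
DF(2y) = 1899/2000 ≈ 0.949500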